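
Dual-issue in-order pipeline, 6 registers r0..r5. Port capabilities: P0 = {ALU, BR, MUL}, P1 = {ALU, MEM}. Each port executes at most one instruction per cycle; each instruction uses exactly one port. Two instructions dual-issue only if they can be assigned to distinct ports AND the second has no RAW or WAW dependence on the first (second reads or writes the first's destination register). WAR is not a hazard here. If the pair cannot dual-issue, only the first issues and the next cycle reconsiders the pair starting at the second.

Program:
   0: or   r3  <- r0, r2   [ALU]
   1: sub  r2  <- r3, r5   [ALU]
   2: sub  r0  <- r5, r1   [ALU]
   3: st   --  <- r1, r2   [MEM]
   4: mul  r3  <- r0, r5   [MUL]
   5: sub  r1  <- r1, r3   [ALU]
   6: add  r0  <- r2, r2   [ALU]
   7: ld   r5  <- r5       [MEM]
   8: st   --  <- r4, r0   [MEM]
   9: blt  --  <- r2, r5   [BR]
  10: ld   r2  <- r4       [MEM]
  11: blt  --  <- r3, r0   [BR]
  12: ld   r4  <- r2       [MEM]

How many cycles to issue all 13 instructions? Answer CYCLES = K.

[0] i0  or  -- RAW r3
[1] i1&i2  sub;sub  -- pair
[2] i3&i4  st;mul  -- pair
[3] i5&i6  sub;add  -- pair
[4] i7  ld  -- no-port MEM/MEM
[5] i8&i9  st;blt  -- pair
[6] i10&i11  ld;blt  -- pair
[7] i12  ld  -- tail

CYCLES = 8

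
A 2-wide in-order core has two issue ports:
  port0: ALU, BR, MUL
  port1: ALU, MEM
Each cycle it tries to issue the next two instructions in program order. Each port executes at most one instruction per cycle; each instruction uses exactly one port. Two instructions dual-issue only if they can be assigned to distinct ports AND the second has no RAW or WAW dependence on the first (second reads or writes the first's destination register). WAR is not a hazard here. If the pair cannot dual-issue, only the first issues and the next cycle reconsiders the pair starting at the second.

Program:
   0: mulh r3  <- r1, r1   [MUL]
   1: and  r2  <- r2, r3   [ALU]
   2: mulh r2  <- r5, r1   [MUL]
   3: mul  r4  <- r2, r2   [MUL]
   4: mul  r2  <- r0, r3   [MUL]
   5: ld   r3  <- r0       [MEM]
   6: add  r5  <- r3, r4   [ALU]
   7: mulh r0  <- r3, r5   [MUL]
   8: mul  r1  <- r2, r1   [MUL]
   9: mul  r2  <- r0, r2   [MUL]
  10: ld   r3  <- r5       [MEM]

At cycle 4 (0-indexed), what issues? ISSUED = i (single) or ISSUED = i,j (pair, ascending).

c0: i0 mulh  RAW r3
c1: i1 and  WAW r2
c2: i2 mulh  no-port MUL/MUL
c3: i3 mul  no-port MUL/MUL
c4: i4&i5 mul/ld  2-wide
c5: i6 add  RAW r5
c6: i7 mulh  no-port MUL/MUL
c7: i8 mul  no-port MUL/MUL
c8: i9&i10 mul/ld  2-wide

ISSUED = 4,5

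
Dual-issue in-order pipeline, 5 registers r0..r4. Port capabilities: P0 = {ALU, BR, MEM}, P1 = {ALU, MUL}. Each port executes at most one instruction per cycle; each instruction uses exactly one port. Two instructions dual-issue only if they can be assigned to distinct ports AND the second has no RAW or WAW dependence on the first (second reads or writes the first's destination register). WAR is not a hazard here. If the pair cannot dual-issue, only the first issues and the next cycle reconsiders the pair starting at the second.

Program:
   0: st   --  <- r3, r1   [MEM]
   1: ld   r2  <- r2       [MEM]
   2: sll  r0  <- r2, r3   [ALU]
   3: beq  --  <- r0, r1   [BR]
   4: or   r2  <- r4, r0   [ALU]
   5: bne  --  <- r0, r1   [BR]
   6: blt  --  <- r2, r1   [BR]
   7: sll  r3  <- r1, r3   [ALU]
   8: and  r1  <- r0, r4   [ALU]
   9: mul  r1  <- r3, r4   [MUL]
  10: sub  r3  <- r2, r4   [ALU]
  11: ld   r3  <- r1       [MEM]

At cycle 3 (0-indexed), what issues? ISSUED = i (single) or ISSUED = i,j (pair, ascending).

ISSUED = 3,4

0. st @i0  | no-port MEM/MEM
1. ld @i1  | RAW r2
2. sll @i2  | RAW r0
3. beq or @i3,i4  | pair
4. bne @i5  | no-port BR/BR
5. blt sll @i6,i7  | pair
6. and @i8  | WAW r1
7. mul sub @i9,i10  | pair
8. ld @i11  | tail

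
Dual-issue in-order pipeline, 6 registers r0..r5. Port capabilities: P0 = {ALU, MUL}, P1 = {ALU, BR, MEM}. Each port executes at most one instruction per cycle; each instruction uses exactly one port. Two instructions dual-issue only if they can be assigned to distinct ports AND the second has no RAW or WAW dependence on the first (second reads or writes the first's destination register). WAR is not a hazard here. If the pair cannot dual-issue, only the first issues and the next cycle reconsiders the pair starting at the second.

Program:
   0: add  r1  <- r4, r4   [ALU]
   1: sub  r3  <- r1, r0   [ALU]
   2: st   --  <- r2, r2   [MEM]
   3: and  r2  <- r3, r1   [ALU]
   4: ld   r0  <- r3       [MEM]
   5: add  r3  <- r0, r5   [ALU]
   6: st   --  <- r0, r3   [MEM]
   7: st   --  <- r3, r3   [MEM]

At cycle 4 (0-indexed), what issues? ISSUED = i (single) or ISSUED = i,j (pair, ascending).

t=0 i0:add.ALU ; RAW r1
t=1 i1,i2:sub.ALU/st.MEM ; dual
t=2 i3,i4:and.ALU/ld.MEM ; dual
t=3 i5:add.ALU ; RAW r3
t=4 i6:st.MEM ; no-port MEM/MEM
t=5 i7:st.MEM ; tail

ISSUED = 6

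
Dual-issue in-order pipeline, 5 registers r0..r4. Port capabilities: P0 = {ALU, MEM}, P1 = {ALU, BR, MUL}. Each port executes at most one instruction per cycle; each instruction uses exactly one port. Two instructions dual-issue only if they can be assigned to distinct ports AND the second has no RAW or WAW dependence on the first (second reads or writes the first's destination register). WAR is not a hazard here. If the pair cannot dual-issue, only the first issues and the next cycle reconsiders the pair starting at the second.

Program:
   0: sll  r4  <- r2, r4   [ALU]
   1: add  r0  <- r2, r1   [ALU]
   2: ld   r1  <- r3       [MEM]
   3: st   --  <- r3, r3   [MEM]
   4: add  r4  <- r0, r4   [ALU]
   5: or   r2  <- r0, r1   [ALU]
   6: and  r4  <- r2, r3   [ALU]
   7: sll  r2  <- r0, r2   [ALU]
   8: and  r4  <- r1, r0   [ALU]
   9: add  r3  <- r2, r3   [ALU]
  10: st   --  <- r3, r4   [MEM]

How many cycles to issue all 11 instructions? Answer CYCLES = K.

CYCLES = 7

#0 head=0: sll+add i0+i1 pair
#1 head=2: ld i2 no-port MEM/MEM
#2 head=3: st+add i3+i4 pair
#3 head=5: or i5 RAW r2
#4 head=6: and+sll i6+i7 pair
#5 head=8: and+add i8+i9 pair
#6 head=10: st i10 tail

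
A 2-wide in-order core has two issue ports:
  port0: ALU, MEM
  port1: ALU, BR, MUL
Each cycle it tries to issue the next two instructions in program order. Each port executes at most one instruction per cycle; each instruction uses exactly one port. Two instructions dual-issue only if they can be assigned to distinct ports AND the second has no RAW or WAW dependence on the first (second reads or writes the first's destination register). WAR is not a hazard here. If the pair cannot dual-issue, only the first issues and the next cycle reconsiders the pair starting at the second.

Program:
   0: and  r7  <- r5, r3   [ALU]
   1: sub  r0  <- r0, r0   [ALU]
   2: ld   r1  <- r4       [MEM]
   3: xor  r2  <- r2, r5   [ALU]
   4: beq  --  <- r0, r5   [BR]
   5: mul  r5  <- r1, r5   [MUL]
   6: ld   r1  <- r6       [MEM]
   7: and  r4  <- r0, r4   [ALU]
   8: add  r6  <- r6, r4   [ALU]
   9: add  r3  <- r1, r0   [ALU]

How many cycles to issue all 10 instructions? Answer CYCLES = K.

0. and/sub @i0&i1  | pair
1. ld/xor @i2&i3  | pair
2. beq @i4  | no-port BR/MUL
3. mul/ld @i5&i6  | pair
4. and @i7  | RAW r4
5. add/add @i8&i9  | pair

CYCLES = 6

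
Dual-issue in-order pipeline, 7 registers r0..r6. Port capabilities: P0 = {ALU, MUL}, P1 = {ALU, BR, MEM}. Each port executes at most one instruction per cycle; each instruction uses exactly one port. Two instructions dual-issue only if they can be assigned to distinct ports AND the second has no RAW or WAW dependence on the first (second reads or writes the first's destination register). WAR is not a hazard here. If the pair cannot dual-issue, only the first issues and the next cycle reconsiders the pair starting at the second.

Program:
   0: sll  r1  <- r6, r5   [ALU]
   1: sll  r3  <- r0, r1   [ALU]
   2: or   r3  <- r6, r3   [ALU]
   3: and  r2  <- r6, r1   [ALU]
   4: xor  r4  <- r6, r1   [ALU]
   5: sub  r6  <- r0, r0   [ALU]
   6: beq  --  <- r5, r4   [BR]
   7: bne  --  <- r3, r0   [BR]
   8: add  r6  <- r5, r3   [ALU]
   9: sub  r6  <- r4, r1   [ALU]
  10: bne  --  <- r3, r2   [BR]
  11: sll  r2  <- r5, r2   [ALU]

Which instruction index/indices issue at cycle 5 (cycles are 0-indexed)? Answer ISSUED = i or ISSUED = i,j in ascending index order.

ISSUED = 7,8

  cy0 -> i0 (sll.ALU) RAW r1
  cy1 -> i1 (sll.ALU) RAW+WAW r3
  cy2 -> i2,i3 (or.ALU+and.ALU) dual
  cy3 -> i4,i5 (xor.ALU+sub.ALU) dual
  cy4 -> i6 (beq.BR) no-port BR/BR
  cy5 -> i7,i8 (bne.BR+add.ALU) dual
  cy6 -> i9,i10 (sub.ALU+bne.BR) dual
  cy7 -> i11 (sll.ALU) tail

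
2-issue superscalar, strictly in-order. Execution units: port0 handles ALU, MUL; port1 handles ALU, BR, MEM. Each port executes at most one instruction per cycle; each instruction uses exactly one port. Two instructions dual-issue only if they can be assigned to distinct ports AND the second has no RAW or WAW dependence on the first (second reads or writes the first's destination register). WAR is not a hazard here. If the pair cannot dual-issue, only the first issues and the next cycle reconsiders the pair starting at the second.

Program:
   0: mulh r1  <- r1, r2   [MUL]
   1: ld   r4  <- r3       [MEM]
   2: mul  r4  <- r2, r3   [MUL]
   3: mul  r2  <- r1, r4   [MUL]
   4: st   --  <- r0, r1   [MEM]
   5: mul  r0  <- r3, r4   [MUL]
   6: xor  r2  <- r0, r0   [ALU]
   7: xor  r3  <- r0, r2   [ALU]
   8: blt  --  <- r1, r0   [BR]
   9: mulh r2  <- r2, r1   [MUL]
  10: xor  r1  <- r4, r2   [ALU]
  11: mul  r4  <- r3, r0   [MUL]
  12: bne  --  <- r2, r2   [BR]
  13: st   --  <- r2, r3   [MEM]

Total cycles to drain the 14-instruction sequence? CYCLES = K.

[0] i0+i1  mulh.MUL/ld.MEM  -- pair
[1] i2  mul.MUL  -- no-port MUL/MUL
[2] i3+i4  mul.MUL/st.MEM  -- pair
[3] i5  mul.MUL  -- RAW r0
[4] i6  xor.ALU  -- RAW r2
[5] i7+i8  xor.ALU/blt.BR  -- pair
[6] i9  mulh.MUL  -- RAW r2
[7] i10+i11  xor.ALU/mul.MUL  -- pair
[8] i12  bne.BR  -- no-port BR/MEM
[9] i13  st.MEM  -- tail

CYCLES = 10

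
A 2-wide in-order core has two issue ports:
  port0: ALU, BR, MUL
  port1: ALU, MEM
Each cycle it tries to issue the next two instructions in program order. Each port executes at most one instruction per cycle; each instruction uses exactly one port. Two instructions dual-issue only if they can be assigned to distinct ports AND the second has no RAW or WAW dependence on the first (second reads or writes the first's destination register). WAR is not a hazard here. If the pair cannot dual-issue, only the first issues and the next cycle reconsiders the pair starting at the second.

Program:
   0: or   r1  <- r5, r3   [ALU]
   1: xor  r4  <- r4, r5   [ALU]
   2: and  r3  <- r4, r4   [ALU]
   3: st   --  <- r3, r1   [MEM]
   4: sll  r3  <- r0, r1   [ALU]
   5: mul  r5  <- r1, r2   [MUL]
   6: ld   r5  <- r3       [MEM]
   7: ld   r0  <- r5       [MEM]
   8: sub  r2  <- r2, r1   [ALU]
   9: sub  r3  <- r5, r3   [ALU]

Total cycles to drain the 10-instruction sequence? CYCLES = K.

CYCLES = 7

t=0 i0+i1:or;xor ; 2-wide
t=1 i2:and ; RAW r3
t=2 i3+i4:st;sll ; 2-wide
t=3 i5:mul ; WAW r5
t=4 i6:ld ; no-port MEM/MEM
t=5 i7+i8:ld;sub ; 2-wide
t=6 i9:sub ; tail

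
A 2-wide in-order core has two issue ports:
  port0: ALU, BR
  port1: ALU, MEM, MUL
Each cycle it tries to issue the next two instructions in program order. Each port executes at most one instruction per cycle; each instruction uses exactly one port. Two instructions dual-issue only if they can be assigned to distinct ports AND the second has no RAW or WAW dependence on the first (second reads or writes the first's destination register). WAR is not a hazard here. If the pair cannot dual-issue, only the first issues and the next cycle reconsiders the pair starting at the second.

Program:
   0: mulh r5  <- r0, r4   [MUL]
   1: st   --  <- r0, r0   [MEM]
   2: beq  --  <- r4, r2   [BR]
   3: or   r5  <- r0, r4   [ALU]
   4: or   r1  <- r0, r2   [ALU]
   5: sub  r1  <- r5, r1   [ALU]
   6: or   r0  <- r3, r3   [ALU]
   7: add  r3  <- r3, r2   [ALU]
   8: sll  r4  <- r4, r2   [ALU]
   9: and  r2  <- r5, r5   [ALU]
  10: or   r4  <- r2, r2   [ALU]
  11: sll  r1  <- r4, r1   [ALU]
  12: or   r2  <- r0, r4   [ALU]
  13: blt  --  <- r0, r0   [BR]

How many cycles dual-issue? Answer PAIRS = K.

0. mulh @i0  | no-port MUL/MEM
1. st/beq @i1+i2  | dual
2. or/or @i3+i4  | dual
3. sub/or @i5+i6  | dual
4. add/sll @i7+i8  | dual
5. and @i9  | RAW r2
6. or @i10  | RAW r4
7. sll/or @i11+i12  | dual
8. blt @i13  | tail

PAIRS = 5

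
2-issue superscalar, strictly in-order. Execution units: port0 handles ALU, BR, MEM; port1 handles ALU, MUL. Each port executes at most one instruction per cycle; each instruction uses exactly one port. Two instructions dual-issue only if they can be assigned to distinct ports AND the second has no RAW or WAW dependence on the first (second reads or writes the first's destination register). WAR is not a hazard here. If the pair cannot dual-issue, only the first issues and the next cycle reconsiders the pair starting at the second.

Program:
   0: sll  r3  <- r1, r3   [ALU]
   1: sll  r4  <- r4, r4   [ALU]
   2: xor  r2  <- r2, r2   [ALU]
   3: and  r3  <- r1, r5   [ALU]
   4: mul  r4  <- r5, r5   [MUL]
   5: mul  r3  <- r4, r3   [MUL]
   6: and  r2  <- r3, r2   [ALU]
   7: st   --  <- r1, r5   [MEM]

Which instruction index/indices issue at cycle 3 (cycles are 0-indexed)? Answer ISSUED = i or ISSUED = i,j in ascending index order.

#0 head=0: sll+sll i0,i1 2-wide
#1 head=2: xor+and i2,i3 2-wide
#2 head=4: mul i4 no-port MUL/MUL
#3 head=5: mul i5 RAW r3
#4 head=6: and+st i6,i7 2-wide

ISSUED = 5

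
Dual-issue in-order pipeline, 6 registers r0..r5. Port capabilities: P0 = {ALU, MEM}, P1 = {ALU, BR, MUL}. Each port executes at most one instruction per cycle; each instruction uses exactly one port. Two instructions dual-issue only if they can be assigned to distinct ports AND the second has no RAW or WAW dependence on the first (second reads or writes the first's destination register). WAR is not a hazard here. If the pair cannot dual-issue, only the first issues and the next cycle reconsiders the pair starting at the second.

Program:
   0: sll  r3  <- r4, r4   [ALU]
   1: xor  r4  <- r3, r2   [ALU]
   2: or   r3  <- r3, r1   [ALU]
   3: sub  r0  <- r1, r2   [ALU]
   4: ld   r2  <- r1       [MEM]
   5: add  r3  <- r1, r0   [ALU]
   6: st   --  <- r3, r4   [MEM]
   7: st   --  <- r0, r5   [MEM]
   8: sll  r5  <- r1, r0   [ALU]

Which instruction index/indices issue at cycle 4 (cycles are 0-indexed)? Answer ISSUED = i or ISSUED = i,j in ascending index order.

ISSUED = 6

0. sll.ALU @i0  | RAW r3
1. xor.ALU;or.ALU @i1/i2  | pair
2. sub.ALU;ld.MEM @i3/i4  | pair
3. add.ALU @i5  | RAW r3
4. st.MEM @i6  | no-port MEM/MEM
5. st.MEM;sll.ALU @i7/i8  | pair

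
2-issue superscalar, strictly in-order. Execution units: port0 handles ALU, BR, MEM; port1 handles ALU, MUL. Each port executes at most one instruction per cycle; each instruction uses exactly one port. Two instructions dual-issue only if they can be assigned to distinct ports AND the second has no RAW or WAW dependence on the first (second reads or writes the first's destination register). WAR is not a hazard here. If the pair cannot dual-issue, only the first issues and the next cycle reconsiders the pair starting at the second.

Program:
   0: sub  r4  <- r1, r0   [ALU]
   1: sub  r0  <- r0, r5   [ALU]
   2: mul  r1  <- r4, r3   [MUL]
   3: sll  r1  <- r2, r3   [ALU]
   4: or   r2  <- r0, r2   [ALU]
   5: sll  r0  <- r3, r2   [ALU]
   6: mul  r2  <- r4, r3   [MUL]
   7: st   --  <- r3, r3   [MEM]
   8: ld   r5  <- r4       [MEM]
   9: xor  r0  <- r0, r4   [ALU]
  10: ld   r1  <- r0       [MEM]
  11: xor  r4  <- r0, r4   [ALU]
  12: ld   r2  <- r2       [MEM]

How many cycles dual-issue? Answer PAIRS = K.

PAIRS = 5

c0: i0,i1 sub.ALU/sub.ALU  2-wide
c1: i2 mul.MUL  WAW r1
c2: i3,i4 sll.ALU/or.ALU  2-wide
c3: i5,i6 sll.ALU/mul.MUL  2-wide
c4: i7 st.MEM  no-port MEM/MEM
c5: i8,i9 ld.MEM/xor.ALU  2-wide
c6: i10,i11 ld.MEM/xor.ALU  2-wide
c7: i12 ld.MEM  tail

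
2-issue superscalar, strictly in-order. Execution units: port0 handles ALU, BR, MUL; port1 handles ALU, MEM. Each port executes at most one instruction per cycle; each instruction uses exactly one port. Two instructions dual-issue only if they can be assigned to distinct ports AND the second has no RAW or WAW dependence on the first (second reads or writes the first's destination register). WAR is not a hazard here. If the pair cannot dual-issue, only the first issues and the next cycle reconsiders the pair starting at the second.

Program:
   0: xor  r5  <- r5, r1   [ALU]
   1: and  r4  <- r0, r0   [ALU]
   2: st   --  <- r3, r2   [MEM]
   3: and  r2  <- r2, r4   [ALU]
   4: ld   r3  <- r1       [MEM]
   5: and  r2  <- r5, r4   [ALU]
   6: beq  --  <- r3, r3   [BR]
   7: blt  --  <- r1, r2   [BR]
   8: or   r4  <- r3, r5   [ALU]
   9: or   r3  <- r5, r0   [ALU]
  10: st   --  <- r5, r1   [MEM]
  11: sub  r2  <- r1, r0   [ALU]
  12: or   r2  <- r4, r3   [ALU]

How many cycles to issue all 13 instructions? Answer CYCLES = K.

CYCLES = 8

c0: i0+i1 xor+and  dual
c1: i2+i3 st+and  dual
c2: i4+i5 ld+and  dual
c3: i6 beq  no-port BR/BR
c4: i7+i8 blt+or  dual
c5: i9+i10 or+st  dual
c6: i11 sub  WAW r2
c7: i12 or  tail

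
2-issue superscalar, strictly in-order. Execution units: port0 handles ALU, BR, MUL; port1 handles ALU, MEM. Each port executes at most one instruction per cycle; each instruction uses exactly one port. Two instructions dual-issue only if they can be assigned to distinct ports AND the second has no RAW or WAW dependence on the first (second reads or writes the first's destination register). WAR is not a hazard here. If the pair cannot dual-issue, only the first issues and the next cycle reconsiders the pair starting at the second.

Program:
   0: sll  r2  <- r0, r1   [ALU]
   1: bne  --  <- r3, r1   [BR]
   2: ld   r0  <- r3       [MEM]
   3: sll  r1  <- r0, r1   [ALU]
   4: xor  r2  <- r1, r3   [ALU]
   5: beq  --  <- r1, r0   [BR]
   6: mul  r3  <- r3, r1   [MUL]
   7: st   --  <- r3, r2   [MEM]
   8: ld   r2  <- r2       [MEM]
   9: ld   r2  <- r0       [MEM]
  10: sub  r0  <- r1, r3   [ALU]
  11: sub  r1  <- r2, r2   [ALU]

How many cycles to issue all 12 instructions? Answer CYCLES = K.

CYCLES = 9

[0] i0+i1  sll;bne  -- 2-wide
[1] i2  ld  -- RAW r0
[2] i3  sll  -- RAW r1
[3] i4+i5  xor;beq  -- 2-wide
[4] i6  mul  -- RAW r3
[5] i7  st  -- no-port MEM/MEM
[6] i8  ld  -- no-port MEM/MEM
[7] i9+i10  ld;sub  -- 2-wide
[8] i11  sub  -- tail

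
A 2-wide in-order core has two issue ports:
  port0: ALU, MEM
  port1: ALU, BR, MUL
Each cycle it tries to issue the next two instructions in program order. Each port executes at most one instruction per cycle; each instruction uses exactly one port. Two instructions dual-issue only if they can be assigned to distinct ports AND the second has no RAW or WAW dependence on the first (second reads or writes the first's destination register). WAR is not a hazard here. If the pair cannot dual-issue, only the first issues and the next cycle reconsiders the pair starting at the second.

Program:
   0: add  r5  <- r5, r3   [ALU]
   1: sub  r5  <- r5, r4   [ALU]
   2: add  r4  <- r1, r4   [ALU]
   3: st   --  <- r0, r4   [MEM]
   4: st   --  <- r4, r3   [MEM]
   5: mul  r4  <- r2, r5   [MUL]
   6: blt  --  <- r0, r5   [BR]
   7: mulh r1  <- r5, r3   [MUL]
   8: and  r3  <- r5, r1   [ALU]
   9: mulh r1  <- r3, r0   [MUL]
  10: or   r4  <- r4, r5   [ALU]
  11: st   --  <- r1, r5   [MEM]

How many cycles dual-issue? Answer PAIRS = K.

PAIRS = 3

0. add.ALU @i0  | RAW+WAW r5
1. sub.ALU/add.ALU @i1+i2  | dual
2. st.MEM @i3  | no-port MEM/MEM
3. st.MEM/mul.MUL @i4+i5  | dual
4. blt.BR @i6  | no-port BR/MUL
5. mulh.MUL @i7  | RAW r1
6. and.ALU @i8  | RAW r3
7. mulh.MUL/or.ALU @i9+i10  | dual
8. st.MEM @i11  | tail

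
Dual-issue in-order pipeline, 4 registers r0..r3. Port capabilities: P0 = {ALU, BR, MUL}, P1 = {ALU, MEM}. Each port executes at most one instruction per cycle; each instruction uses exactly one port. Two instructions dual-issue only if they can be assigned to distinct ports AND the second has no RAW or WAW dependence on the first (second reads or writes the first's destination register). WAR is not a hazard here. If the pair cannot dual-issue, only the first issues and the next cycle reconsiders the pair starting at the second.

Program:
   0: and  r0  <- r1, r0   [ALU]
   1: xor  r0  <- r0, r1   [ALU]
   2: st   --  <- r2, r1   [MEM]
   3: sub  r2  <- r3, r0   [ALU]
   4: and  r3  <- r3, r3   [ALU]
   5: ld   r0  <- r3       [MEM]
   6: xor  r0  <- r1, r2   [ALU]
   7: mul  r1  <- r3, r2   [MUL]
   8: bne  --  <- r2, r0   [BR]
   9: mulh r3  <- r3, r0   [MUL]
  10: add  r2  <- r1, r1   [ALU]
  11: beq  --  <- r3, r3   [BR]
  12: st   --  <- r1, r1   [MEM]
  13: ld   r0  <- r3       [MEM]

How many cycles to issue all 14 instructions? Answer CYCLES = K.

0. and.ALU @i0  | RAW+WAW r0
1. xor.ALU;st.MEM @i1/i2  | 2-wide
2. sub.ALU;and.ALU @i3/i4  | 2-wide
3. ld.MEM @i5  | WAW r0
4. xor.ALU;mul.MUL @i6/i7  | 2-wide
5. bne.BR @i8  | no-port BR/MUL
6. mulh.MUL;add.ALU @i9/i10  | 2-wide
7. beq.BR;st.MEM @i11/i12  | 2-wide
8. ld.MEM @i13  | tail

CYCLES = 9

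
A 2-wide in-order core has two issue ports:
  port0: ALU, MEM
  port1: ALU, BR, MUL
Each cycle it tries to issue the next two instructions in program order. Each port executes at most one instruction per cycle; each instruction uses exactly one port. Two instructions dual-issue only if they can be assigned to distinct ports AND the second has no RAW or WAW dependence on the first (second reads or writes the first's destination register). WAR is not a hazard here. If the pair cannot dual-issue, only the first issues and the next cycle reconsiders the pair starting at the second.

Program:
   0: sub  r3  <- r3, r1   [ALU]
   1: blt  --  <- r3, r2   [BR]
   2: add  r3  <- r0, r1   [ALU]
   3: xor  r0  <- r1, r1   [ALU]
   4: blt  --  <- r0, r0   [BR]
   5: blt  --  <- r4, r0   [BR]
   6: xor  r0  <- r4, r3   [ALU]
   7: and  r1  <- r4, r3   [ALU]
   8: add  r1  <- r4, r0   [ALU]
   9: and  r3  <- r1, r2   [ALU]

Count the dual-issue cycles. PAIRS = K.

PAIRS = 2

0. sub.ALU @i0  | RAW r3
1. blt.BR add.ALU @i1+i2  | dual
2. xor.ALU @i3  | RAW r0
3. blt.BR @i4  | no-port BR/BR
4. blt.BR xor.ALU @i5+i6  | dual
5. and.ALU @i7  | WAW r1
6. add.ALU @i8  | RAW r1
7. and.ALU @i9  | tail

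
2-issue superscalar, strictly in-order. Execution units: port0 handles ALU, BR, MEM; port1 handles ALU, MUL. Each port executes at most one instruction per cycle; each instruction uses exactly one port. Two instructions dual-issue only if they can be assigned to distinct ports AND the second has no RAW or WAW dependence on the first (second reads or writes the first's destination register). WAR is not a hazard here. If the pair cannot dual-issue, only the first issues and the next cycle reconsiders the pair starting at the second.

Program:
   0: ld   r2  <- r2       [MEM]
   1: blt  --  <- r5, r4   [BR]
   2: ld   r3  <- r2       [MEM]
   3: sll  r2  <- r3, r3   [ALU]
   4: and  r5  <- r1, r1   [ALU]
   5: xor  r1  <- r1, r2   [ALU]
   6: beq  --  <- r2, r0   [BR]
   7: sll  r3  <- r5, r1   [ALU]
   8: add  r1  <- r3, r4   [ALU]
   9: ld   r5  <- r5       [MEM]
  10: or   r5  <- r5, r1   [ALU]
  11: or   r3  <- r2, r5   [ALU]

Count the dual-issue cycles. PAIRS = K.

PAIRS = 3

0. ld.MEM @i0  | no-port MEM/BR
1. blt.BR @i1  | no-port BR/MEM
2. ld.MEM @i2  | RAW r3
3. sll.ALU/and.ALU @i3/i4  | 2-wide
4. xor.ALU/beq.BR @i5/i6  | 2-wide
5. sll.ALU @i7  | RAW r3
6. add.ALU/ld.MEM @i8/i9  | 2-wide
7. or.ALU @i10  | RAW r5
8. or.ALU @i11  | tail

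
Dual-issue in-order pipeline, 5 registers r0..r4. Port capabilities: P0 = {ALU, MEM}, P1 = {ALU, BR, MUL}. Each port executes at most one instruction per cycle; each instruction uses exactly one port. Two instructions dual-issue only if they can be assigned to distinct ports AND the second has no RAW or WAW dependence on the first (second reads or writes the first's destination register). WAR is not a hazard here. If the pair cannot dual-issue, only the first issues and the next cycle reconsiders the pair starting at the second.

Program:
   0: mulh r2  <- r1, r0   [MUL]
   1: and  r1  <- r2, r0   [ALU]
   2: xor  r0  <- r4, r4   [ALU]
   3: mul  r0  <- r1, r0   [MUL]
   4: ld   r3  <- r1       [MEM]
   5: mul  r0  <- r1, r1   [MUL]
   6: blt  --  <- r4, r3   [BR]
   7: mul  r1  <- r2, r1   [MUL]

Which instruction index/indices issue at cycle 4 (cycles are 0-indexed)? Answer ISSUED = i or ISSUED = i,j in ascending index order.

t=0 i0:mulh.MUL ; RAW r2
t=1 i1+i2:and.ALU xor.ALU ; dual
t=2 i3+i4:mul.MUL ld.MEM ; dual
t=3 i5:mul.MUL ; no-port MUL/BR
t=4 i6:blt.BR ; no-port BR/MUL
t=5 i7:mul.MUL ; tail

ISSUED = 6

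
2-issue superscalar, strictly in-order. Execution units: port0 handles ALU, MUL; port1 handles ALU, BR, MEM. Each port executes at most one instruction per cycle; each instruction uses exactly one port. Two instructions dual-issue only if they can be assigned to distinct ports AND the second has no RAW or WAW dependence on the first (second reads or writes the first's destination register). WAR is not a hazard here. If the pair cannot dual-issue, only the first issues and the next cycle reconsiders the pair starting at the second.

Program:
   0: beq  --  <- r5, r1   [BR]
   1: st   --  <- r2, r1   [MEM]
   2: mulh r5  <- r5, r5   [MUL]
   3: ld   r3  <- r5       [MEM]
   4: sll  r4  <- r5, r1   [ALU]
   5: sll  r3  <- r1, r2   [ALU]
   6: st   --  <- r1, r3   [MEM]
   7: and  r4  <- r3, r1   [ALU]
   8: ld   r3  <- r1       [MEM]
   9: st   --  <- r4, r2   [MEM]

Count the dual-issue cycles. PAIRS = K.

t=0 i0:beq ; no-port BR/MEM
t=1 i1&i2:st/mulh ; 2-wide
t=2 i3&i4:ld/sll ; 2-wide
t=3 i5:sll ; RAW r3
t=4 i6&i7:st/and ; 2-wide
t=5 i8:ld ; no-port MEM/MEM
t=6 i9:st ; tail

PAIRS = 3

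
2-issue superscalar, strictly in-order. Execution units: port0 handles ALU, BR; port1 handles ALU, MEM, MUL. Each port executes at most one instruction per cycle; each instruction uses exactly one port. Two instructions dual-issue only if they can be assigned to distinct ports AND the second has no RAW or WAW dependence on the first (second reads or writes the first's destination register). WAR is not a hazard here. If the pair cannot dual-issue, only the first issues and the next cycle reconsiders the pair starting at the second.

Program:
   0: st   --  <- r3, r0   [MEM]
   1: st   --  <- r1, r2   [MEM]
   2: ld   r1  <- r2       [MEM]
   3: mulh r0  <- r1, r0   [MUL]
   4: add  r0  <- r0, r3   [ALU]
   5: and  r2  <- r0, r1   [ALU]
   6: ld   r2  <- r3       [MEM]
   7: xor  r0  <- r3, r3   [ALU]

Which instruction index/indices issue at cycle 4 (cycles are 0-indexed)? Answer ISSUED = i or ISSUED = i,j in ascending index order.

ISSUED = 4

[0] i0  st.MEM  -- no-port MEM/MEM
[1] i1  st.MEM  -- no-port MEM/MEM
[2] i2  ld.MEM  -- no-port MEM/MUL
[3] i3  mulh.MUL  -- RAW+WAW r0
[4] i4  add.ALU  -- RAW r0
[5] i5  and.ALU  -- WAW r2
[6] i6+i7  ld.MEM+xor.ALU  -- dual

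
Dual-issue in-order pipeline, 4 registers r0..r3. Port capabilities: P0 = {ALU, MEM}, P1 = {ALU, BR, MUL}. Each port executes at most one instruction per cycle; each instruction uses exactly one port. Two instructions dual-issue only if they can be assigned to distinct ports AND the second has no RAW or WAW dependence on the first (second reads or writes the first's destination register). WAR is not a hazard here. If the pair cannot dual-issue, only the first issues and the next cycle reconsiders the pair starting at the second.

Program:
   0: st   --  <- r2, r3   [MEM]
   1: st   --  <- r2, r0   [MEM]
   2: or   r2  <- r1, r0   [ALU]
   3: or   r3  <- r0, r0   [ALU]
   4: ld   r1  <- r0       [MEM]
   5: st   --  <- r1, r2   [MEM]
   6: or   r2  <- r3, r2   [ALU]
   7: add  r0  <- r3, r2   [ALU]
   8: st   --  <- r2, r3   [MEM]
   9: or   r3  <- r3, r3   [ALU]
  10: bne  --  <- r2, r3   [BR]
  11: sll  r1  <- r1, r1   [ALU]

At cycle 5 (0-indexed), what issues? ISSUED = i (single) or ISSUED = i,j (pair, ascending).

ISSUED = 9

  cy0 -> i0 (st.MEM) no-port MEM/MEM
  cy1 -> i1/i2 (st.MEM or.ALU) dual
  cy2 -> i3/i4 (or.ALU ld.MEM) dual
  cy3 -> i5/i6 (st.MEM or.ALU) dual
  cy4 -> i7/i8 (add.ALU st.MEM) dual
  cy5 -> i9 (or.ALU) RAW r3
  cy6 -> i10/i11 (bne.BR sll.ALU) dual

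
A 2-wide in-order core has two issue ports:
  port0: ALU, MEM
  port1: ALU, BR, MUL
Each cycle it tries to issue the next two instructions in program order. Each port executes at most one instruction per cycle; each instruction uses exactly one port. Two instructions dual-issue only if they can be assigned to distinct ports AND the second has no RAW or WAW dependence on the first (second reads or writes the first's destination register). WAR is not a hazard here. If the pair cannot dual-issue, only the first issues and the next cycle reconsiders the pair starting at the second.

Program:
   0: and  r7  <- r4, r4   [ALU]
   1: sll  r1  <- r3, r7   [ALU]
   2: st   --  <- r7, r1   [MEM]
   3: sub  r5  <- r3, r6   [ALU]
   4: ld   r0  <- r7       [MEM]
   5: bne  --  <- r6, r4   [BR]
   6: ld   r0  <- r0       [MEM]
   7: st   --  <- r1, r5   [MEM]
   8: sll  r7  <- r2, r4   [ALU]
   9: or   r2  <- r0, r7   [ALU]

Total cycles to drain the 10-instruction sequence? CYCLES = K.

t=0 i0:and ; RAW r7
t=1 i1:sll ; RAW r1
t=2 i2/i3:st;sub ; pair
t=3 i4/i5:ld;bne ; pair
t=4 i6:ld ; no-port MEM/MEM
t=5 i7/i8:st;sll ; pair
t=6 i9:or ; tail

CYCLES = 7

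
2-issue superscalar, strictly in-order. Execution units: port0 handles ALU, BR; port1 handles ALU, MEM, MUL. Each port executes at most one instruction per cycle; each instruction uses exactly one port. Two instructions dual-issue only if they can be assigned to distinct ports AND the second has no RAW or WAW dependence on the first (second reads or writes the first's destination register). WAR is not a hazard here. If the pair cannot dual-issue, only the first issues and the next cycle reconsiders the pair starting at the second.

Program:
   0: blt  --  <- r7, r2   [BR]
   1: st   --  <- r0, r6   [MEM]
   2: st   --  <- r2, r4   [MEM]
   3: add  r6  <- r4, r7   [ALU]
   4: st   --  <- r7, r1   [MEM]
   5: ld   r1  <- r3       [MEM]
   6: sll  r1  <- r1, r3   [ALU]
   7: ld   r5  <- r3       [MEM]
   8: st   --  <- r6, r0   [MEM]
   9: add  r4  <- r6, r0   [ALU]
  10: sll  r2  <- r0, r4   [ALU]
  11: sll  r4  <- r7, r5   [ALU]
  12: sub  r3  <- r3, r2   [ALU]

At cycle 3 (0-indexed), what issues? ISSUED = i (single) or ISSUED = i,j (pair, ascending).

ISSUED = 5

c0: i0+i1 blt.BR/st.MEM  2-wide
c1: i2+i3 st.MEM/add.ALU  2-wide
c2: i4 st.MEM  no-port MEM/MEM
c3: i5 ld.MEM  RAW+WAW r1
c4: i6+i7 sll.ALU/ld.MEM  2-wide
c5: i8+i9 st.MEM/add.ALU  2-wide
c6: i10+i11 sll.ALU/sll.ALU  2-wide
c7: i12 sub.ALU  tail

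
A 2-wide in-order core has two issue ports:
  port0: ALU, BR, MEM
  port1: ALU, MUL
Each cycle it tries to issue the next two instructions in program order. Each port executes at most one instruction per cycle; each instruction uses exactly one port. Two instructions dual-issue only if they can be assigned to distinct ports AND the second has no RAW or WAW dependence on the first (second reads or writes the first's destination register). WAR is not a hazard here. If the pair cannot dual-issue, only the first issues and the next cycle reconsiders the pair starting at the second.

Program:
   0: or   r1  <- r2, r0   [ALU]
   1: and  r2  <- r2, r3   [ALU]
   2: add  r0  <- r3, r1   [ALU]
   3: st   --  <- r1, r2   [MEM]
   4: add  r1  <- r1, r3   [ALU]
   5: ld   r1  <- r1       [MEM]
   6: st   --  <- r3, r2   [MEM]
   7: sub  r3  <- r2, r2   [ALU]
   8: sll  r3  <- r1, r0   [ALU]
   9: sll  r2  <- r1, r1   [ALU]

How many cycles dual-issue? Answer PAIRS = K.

t=0 i0,i1:or+and ; 2-wide
t=1 i2,i3:add+st ; 2-wide
t=2 i4:add ; RAW+WAW r1
t=3 i5:ld ; no-port MEM/MEM
t=4 i6,i7:st+sub ; 2-wide
t=5 i8,i9:sll+sll ; 2-wide

PAIRS = 4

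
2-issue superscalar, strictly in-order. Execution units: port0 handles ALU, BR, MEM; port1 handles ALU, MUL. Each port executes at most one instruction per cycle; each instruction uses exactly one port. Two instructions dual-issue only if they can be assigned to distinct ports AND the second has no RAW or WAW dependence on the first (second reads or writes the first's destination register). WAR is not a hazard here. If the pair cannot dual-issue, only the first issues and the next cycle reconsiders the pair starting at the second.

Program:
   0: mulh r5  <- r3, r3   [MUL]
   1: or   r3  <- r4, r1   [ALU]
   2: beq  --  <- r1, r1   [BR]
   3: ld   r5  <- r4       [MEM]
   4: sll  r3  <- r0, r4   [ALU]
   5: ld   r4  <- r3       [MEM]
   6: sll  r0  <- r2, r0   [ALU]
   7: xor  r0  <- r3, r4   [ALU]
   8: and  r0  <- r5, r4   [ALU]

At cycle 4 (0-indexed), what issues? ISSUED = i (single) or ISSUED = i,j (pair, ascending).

#0 head=0: mulh.MUL or.ALU i0+i1 dual
#1 head=2: beq.BR i2 no-port BR/MEM
#2 head=3: ld.MEM sll.ALU i3+i4 dual
#3 head=5: ld.MEM sll.ALU i5+i6 dual
#4 head=7: xor.ALU i7 WAW r0
#5 head=8: and.ALU i8 tail

ISSUED = 7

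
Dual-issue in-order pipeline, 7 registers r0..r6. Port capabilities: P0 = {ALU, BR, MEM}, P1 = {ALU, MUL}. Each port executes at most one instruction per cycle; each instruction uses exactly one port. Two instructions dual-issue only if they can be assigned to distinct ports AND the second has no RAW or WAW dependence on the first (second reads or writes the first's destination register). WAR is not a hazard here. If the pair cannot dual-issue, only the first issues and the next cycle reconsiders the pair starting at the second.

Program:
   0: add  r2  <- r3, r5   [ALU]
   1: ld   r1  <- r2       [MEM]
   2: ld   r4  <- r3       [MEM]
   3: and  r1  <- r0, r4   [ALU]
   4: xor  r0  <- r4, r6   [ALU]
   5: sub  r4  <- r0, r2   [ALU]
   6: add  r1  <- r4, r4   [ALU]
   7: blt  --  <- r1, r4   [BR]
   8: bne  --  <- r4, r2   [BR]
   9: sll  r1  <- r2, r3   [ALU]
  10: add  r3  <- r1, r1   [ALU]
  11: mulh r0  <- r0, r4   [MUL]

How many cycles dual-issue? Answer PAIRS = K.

PAIRS = 3

c0: i0 add.ALU  RAW r2
c1: i1 ld.MEM  no-port MEM/MEM
c2: i2 ld.MEM  RAW r4
c3: i3&i4 and.ALU xor.ALU  pair
c4: i5 sub.ALU  RAW r4
c5: i6 add.ALU  RAW r1
c6: i7 blt.BR  no-port BR/BR
c7: i8&i9 bne.BR sll.ALU  pair
c8: i10&i11 add.ALU mulh.MUL  pair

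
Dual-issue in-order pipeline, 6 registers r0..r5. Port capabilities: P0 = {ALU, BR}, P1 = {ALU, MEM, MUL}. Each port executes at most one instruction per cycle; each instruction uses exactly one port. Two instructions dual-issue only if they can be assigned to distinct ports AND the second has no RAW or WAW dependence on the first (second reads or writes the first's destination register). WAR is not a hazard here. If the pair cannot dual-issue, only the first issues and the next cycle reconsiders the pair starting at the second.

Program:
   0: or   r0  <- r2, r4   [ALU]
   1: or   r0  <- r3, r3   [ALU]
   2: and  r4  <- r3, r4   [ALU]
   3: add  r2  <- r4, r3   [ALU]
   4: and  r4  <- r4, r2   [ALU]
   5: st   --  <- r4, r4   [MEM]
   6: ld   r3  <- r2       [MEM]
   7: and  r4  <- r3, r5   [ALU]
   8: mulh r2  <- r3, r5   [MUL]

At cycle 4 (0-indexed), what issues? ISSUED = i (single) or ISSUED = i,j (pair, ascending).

#0 head=0: or.ALU i0 WAW r0
#1 head=1: or.ALU;and.ALU i1+i2 pair
#2 head=3: add.ALU i3 RAW r2
#3 head=4: and.ALU i4 RAW r4
#4 head=5: st.MEM i5 no-port MEM/MEM
#5 head=6: ld.MEM i6 RAW r3
#6 head=7: and.ALU;mulh.MUL i7+i8 pair

ISSUED = 5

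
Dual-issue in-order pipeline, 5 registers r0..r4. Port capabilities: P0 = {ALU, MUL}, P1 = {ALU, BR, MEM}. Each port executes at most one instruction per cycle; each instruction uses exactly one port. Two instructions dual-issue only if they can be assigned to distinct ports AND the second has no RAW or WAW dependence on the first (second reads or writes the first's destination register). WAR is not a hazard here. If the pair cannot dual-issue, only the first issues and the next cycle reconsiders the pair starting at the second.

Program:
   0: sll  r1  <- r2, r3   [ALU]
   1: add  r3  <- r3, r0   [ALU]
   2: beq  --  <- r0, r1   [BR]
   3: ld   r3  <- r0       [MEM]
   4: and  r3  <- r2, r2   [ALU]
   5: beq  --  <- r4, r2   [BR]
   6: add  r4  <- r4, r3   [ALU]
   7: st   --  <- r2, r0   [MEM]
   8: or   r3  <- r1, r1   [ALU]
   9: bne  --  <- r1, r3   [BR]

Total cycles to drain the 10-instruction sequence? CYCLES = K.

CYCLES = 7

[0] i0/i1  sll+add  -- dual
[1] i2  beq  -- no-port BR/MEM
[2] i3  ld  -- WAW r3
[3] i4/i5  and+beq  -- dual
[4] i6/i7  add+st  -- dual
[5] i8  or  -- RAW r3
[6] i9  bne  -- tail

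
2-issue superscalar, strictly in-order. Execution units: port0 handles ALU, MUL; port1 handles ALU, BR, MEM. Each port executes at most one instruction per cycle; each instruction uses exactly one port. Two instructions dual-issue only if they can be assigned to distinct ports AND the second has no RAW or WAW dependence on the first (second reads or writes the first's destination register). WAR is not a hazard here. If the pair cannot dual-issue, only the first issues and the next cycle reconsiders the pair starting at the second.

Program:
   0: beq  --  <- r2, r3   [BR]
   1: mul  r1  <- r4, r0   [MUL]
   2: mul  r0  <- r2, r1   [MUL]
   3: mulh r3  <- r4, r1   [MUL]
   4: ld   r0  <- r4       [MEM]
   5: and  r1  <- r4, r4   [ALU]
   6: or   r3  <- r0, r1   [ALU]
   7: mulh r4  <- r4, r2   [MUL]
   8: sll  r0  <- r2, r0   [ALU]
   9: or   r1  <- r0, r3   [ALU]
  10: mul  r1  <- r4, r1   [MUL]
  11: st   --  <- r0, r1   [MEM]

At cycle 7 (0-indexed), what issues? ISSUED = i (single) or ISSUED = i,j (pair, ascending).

ISSUED = 10

[0] i0&i1  beq/mul  -- 2-wide
[1] i2  mul  -- no-port MUL/MUL
[2] i3&i4  mulh/ld  -- 2-wide
[3] i5  and  -- RAW r1
[4] i6&i7  or/mulh  -- 2-wide
[5] i8  sll  -- RAW r0
[6] i9  or  -- RAW+WAW r1
[7] i10  mul  -- RAW r1
[8] i11  st  -- tail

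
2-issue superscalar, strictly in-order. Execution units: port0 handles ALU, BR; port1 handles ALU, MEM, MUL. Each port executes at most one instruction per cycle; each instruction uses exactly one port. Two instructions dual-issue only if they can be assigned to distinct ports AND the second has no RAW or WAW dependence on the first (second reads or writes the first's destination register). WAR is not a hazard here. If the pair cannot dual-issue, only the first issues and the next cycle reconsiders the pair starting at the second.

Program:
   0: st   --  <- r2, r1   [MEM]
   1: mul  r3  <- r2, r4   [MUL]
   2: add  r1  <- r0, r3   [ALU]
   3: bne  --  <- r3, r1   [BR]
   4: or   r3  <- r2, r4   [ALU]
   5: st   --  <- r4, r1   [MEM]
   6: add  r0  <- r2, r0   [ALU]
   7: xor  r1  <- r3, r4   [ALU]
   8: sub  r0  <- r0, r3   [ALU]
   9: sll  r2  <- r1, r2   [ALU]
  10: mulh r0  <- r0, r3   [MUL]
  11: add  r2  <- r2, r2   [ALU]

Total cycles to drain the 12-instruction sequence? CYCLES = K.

CYCLES = 8

c0: i0 st.MEM  no-port MEM/MUL
c1: i1 mul.MUL  RAW r3
c2: i2 add.ALU  RAW r1
c3: i3,i4 bne.BR;or.ALU  2-wide
c4: i5,i6 st.MEM;add.ALU  2-wide
c5: i7,i8 xor.ALU;sub.ALU  2-wide
c6: i9,i10 sll.ALU;mulh.MUL  2-wide
c7: i11 add.ALU  tail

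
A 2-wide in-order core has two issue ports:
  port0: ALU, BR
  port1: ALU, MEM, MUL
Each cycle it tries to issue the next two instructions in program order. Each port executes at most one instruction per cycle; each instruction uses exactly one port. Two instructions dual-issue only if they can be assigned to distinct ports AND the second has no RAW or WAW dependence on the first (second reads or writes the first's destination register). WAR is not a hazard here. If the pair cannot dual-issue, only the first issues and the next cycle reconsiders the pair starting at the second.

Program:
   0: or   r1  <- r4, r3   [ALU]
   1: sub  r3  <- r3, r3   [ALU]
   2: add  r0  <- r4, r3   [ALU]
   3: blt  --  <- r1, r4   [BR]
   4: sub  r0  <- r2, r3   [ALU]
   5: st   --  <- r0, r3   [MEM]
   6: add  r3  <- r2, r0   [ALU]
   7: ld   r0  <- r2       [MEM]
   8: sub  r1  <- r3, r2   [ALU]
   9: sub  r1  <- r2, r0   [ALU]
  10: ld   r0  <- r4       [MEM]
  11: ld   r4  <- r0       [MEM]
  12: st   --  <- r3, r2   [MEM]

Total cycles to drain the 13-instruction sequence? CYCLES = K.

[0] i0&i1  or;sub  -- pair
[1] i2&i3  add;blt  -- pair
[2] i4  sub  -- RAW r0
[3] i5&i6  st;add  -- pair
[4] i7&i8  ld;sub  -- pair
[5] i9&i10  sub;ld  -- pair
[6] i11  ld  -- no-port MEM/MEM
[7] i12  st  -- tail

CYCLES = 8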